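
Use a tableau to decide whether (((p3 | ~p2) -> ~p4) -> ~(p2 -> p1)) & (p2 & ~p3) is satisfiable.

Satisfiable

Initial set: {T ((((p3 | ~p2) -> ~p4) -> ~(p2 -> p1)) & (p2 & ~p3))}.
T ((((p3 | ~p2) -> ~p4) -> ~(p2 -> p1)) & (p2 & ~p3)): α-rule — add T (((p3 | ~p2) -> ~p4) -> ~(p2 -> p1)), T (p2 & ~p3).
T (p2 & ~p3): α-rule — add T p2, T ~p3.
T (((p3 | ~p2) -> ~p4) -> ~(p2 -> p1)): β-rule — branch into F ((p3 | ~p2) -> ~p4)  //  T ~(p2 -> p1).
  branch 1 (add F ((p3 | ~p2) -> ~p4)):
    F ((p3 | ~p2) -> ~p4): α-rule — add T (p3 | ~p2), F ~p4.
    T (p3 | ~p2): β-rule — branch into T p3  //  T ~p2.
      branch 1.1 (add T p3):
        × closes — contains both p3 and ~p3.
      branch 1.2 (add T ~p2):
        × closes — contains both p2 and ~p2.
  branch 2 (add T ~(p2 -> p1)):
    T ~(p2 -> p1): α-rule — add T p2, F p1.
    ○ open, literals {p1=F, p2=T, p3=F}.
2 branches closed, 1 open.
An open branch gives a satisfying assignment: p1=F, p2=T, p3=F.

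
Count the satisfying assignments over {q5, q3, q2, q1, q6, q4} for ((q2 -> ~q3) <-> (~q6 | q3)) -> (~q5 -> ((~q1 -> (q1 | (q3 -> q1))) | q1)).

60

Initial set: {(((q2 -> ~q3) <-> (~q6 | q3)) -> (~q5 -> ((~q1 -> (q1 | (q3 -> q1))) | q1)))}.
(((q2 -> ~q3) <-> (~q6 | q3)) -> (~q5 -> ((~q1 -> (q1 | (q3 -> q1))) | q1))): β-rule — branch into ~((q2 -> ~q3) <-> (~q6 | q3))  //  (~q5 -> ((~q1 -> (q1 | (q3 -> q1))) | q1)).
  branch 1 (add ~((q2 -> ~q3) <-> (~q6 | q3))):
    ~((q2 -> ~q3) <-> (~q6 | q3)): β-rule — branch into (q2 -> ~q3), ~(~q6 | q3)  //  ~(q2 -> ~q3), (~q6 | q3).
      branch 1.1 (add (q2 -> ~q3), ~(~q6 | q3)):
        ~(~q6 | q3): α-rule — add ~~q6, ~q3.
        (q2 -> ~q3): β-rule — branch into ~q2  //  ~q3.
          branch 1.1.1 (add ~q2):
            ○ open, literals {q2=0, q3=0, q6=1}.
          branch 1.1.2 (add ~q3):
            ○ open, literals {q3=0, q6=1}.
      branch 1.2 (add ~(q2 -> ~q3), (~q6 | q3)):
        ~(q2 -> ~q3): α-rule — add q2, ~~q3.
        (~q6 | q3): β-rule — branch into ~q6  //  q3.
          branch 1.2.1 (add ~q6):
            ○ open, literals {q2=1, q3=1, q6=0}.
          branch 1.2.2 (add q3):
            ○ open, literals {q2=1, q3=1}.
  branch 2 (add (~q5 -> ((~q1 -> (q1 | (q3 -> q1))) | q1))):
    (~q5 -> ((~q1 -> (q1 | (q3 -> q1))) | q1)): β-rule — branch into ~~q5  //  ((~q1 -> (q1 | (q3 -> q1))) | q1).
      branch 2.1 (add ~~q5):
        ○ open, literals {q5=1}.
      branch 2.2 (add ((~q1 -> (q1 | (q3 -> q1))) | q1)):
        ((~q1 -> (q1 | (q3 -> q1))) | q1): β-rule — branch into (~q1 -> (q1 | (q3 -> q1)))  //  q1.
          branch 2.2.1 (add (~q1 -> (q1 | (q3 -> q1)))):
            (~q1 -> (q1 | (q3 -> q1))): β-rule — branch into ~~q1  //  (q1 | (q3 -> q1)).
              branch 2.2.1.1 (add ~~q1):
                ○ open, literals {q1=1}.
              branch 2.2.1.2 (add (q1 | (q3 -> q1))):
                (q1 | (q3 -> q1)): β-rule — branch into q1  //  (q3 -> q1).
                  branch 2.2.1.2.1 (add q1):
                    ○ open, literals {q1=1}.
                  branch 2.2.1.2.2 (add (q3 -> q1)):
                    (q3 -> q1): β-rule — branch into ~q3  //  q1.
                      branch 2.2.1.2.2.1 (add ~q3):
                        ○ open, literals {q3=0}.
                      branch 2.2.1.2.2.2 (add q1):
                        ○ open, literals {q1=1}.
          branch 2.2.2 (add q1):
            ○ open, literals {q1=1}.
0 branches closed, 10 open.
Each open branch fixes some atoms; the unmentioned ones are free. Counting distinct full assignments: branch {q2=0, q3=0, q6=1} (q5, q1, q4) contributes 8 new; branch {q3=0, q6=1} (q5, q2, q1, q4) contributes 8 new; branch {q2=1, q3=1, q6=0} (q5, q1, q4) contributes 8 new; branch {q2=1, q3=1} (q5, q1, q6, q4) contributes 8 new; branch {q5=1} (q3, q2, q1, q6, q4) contributes 16 new; branch {q1=1} (q5, q3, q2, q6, q4) contributes 8 new; branch {q1=1} (q5, q3, q2, q6, q4) contributes 0 new; branch {q3=0} (q5, q2, q1, q6, q4) contributes 4 new; branch {q1=1} (q5, q3, q2, q6, q4) contributes 0 new; branch {q1=1} (q5, q3, q2, q6, q4) contributes 0 new. Total: 60.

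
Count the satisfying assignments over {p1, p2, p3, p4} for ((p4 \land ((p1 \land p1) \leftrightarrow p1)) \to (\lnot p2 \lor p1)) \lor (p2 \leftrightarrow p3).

Initial set: {(((p4 \land ((p1 \land p1) \leftrightarrow p1)) \to (\lnot p2 \lor p1)) \lor (p2 \leftrightarrow p3))}.
(((p4 \land ((p1 \land p1) \leftrightarrow p1)) \to (\lnot p2 \lor p1)) \lor (p2 \leftrightarrow p3)): β-rule — branch into ((p4 \land ((p1 \land p1) \leftrightarrow p1)) \to (\lnot p2 \lor p1))  //  (p2 \leftrightarrow p3).
  branch 1 (add ((p4 \land ((p1 \land p1) \leftrightarrow p1)) \to (\lnot p2 \lor p1))):
    ((p4 \land ((p1 \land p1) \leftrightarrow p1)) \to (\lnot p2 \lor p1)): β-rule — branch into \lnot (p4 \land ((p1 \land p1) \leftrightarrow p1))  //  (\lnot p2 \lor p1).
      branch 1.1 (add \lnot (p4 \land ((p1 \land p1) \leftrightarrow p1))):
        \lnot (p4 \land ((p1 \land p1) \leftrightarrow p1)): β-rule — branch into \lnot p4  //  \lnot ((p1 \land p1) \leftrightarrow p1).
          branch 1.1.1 (add \lnot p4):
            ○ open, literals {p4=0}.
          branch 1.1.2 (add \lnot ((p1 \land p1) \leftrightarrow p1)):
            \lnot ((p1 \land p1) \leftrightarrow p1): β-rule — branch into (p1 \land p1), \lnot p1  //  \lnot (p1 \land p1), p1.
              branch 1.1.2.1 (add (p1 \land p1), \lnot p1):
                (p1 \land p1): α-rule — add p1, p1.
                × closes — contains both p1 and \lnot p1.
              branch 1.1.2.2 (add \lnot (p1 \land p1), p1):
                \lnot (p1 \land p1): β-rule — branch into \lnot p1  //  \lnot p1.
                  branch 1.1.2.2.1 (add \lnot p1):
                    × closes — contains both p1 and \lnot p1.
                  branch 1.1.2.2.2 (add \lnot p1):
                    × closes — contains both p1 and \lnot p1.
      branch 1.2 (add (\lnot p2 \lor p1)):
        (\lnot p2 \lor p1): β-rule — branch into \lnot p2  //  p1.
          branch 1.2.1 (add \lnot p2):
            ○ open, literals {p2=0}.
          branch 1.2.2 (add p1):
            ○ open, literals {p1=1}.
  branch 2 (add (p2 \leftrightarrow p3)):
    (p2 \leftrightarrow p3): β-rule — branch into p2, p3  //  \lnot p2, \lnot p3.
      branch 2.1 (add p2, p3):
        ○ open, literals {p2=1, p3=1}.
      branch 2.2 (add \lnot p2, \lnot p3):
        ○ open, literals {p2=0, p3=0}.
3 branches closed, 5 open.
Each open branch fixes some atoms; the unmentioned ones are free. Counting distinct full assignments: branch {p4=0} (p1, p2, p3) contributes 8 new; branch {p2=0} (p1, p3, p4) contributes 4 new; branch {p1=1} (p2, p3, p4) contributes 2 new; branch {p2=1, p3=1} (p1, p4) contributes 1 new; branch {p2=0, p3=0} (p1, p4) contributes 0 new. Total: 15.

15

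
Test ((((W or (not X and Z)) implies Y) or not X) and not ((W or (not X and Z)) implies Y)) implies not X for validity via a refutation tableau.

Valid

Assume the negation and expand:
Initial set: {not (((((W or (not X and Z)) implies Y) or not X) and not ((W or (not X and Z)) implies Y)) implies not X)}.
not (((((W or (not X and Z)) implies Y) or not X) and not ((W or (not X and Z)) implies Y)) implies not X): α-rule — add ((((W or (not X and Z)) implies Y) or not X) and not ((W or (not X and Z)) implies Y)), not not X.
((((W or (not X and Z)) implies Y) or not X) and not ((W or (not X and Z)) implies Y)): α-rule — add (((W or (not X and Z)) implies Y) or not X), not ((W or (not X and Z)) implies Y).
not ((W or (not X and Z)) implies Y): α-rule — add (W or (not X and Z)), not Y.
(((W or (not X and Z)) implies Y) or not X): β-rule — branch into ((W or (not X and Z)) implies Y)  //  not X.
  branch 1 (add ((W or (not X and Z)) implies Y)):
    (W or (not X and Z)): β-rule — branch into W  //  (not X and Z).
      branch 1.1 (add W):
        ((W or (not X and Z)) implies Y): β-rule — branch into not (W or (not X and Z))  //  Y.
          branch 1.1.1 (add not (W or (not X and Z))):
            not (W or (not X and Z)): α-rule — add not W, not (not X and Z).
            × closes — contains both W and not W.
          branch 1.1.2 (add Y):
            × closes — contains both Y and not Y.
      branch 1.2 (add (not X and Z)):
        (not X and Z): α-rule — add not X, Z.
        × closes — contains both X and not X.
  branch 2 (add not X):
    × closes — contains both X and not X.
All 4 branches close.
Every branch closed, so the negation is unsatisfiable and the formula is valid.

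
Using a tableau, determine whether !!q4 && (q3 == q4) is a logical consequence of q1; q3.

No

Initial set: {q1; q3; !(!!q4 && (q3 == q4))}.
!(!!q4 && (q3 == q4)): β-rule — branch into !!!q4  //  !(q3 == q4).
  branch 1 (add !!!q4):
    !!!q4: drop double negation, giving !q4.
    ○ open, literals {q1=1, q3=1, q4=0}.
  branch 2 (add !(q3 == q4)):
    !(q3 == q4): β-rule — branch into q3, !q4  //  !q3, q4.
      branch 2.1 (add q3, !q4):
        ○ open, literals {q1=1, q3=1, q4=0}.
      branch 2.2 (add !q3, q4):
        × closes — contains both q3 and !q3.
1 branch closed, 2 open.
An open branch gives a countermodel: q1=1, q3=1, q4=0 (unmentioned atoms arbitrary); the premises hold there but the conclusion fails.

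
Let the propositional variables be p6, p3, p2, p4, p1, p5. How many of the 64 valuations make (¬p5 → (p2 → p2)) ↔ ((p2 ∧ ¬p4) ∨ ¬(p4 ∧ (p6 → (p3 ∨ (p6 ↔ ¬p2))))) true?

36

Initial set: {((¬p5 → (p2 → p2)) ↔ ((p2 ∧ ¬p4) ∨ ¬(p4 ∧ (p6 → (p3 ∨ (p6 ↔ ¬p2))))))}.
((¬p5 → (p2 → p2)) ↔ ((p2 ∧ ¬p4) ∨ ¬(p4 ∧ (p6 → (p3 ∨ (p6 ↔ ¬p2)))))): β-rule — branch into (¬p5 → (p2 → p2)), ((p2 ∧ ¬p4) ∨ ¬(p4 ∧ (p6 → (p3 ∨ (p6 ↔ ¬p2)))))  //  ¬(¬p5 → (p2 → p2)), ¬((p2 ∧ ¬p4) ∨ ¬(p4 ∧ (p6 → (p3 ∨ (p6 ↔ ¬p2))))).
  branch 1 (add (¬p5 → (p2 → p2)), ((p2 ∧ ¬p4) ∨ ¬(p4 ∧ (p6 → (p3 ∨ (p6 ↔ ¬p2)))))):
    (¬p5 → (p2 → p2)): β-rule — branch into ¬¬p5  //  (p2 → p2).
      branch 1.1 (add ¬¬p5):
        ((p2 ∧ ¬p4) ∨ ¬(p4 ∧ (p6 → (p3 ∨ (p6 ↔ ¬p2))))): β-rule — branch into (p2 ∧ ¬p4)  //  ¬(p4 ∧ (p6 → (p3 ∨ (p6 ↔ ¬p2)))).
          branch 1.1.1 (add (p2 ∧ ¬p4)):
            (p2 ∧ ¬p4): α-rule — add p2, ¬p4.
            ○ open, literals {p2=true, p4=false, p5=true}.
          branch 1.1.2 (add ¬(p4 ∧ (p6 → (p3 ∨ (p6 ↔ ¬p2))))):
            ¬(p4 ∧ (p6 → (p3 ∨ (p6 ↔ ¬p2)))): β-rule — branch into ¬p4  //  ¬(p6 → (p3 ∨ (p6 ↔ ¬p2))).
              branch 1.1.2.1 (add ¬p4):
                ○ open, literals {p4=false, p5=true}.
              branch 1.1.2.2 (add ¬(p6 → (p3 ∨ (p6 ↔ ¬p2)))):
                ¬(p6 → (p3 ∨ (p6 ↔ ¬p2))): α-rule — add p6, ¬(p3 ∨ (p6 ↔ ¬p2)).
                ¬(p3 ∨ (p6 ↔ ¬p2)): α-rule — add ¬p3, ¬(p6 ↔ ¬p2).
                ¬(p6 ↔ ¬p2): β-rule — branch into p6, ¬¬p2  //  ¬p6, ¬p2.
                  branch 1.1.2.2.1 (add p6, ¬¬p2):
                    ○ open, literals {p2=true, p3=false, p5=true, p6=true}.
                  branch 1.1.2.2.2 (add ¬p6, ¬p2):
                    × closes — contains both p6 and ¬p6.
      branch 1.2 (add (p2 → p2)):
        ((p2 ∧ ¬p4) ∨ ¬(p4 ∧ (p6 → (p3 ∨ (p6 ↔ ¬p2))))): β-rule — branch into (p2 ∧ ¬p4)  //  ¬(p4 ∧ (p6 → (p3 ∨ (p6 ↔ ¬p2)))).
          branch 1.2.1 (add (p2 ∧ ¬p4)):
            (p2 ∧ ¬p4): α-rule — add p2, ¬p4.
            (p2 → p2): β-rule — branch into ¬p2  //  p2.
              branch 1.2.1.1 (add ¬p2):
                × closes — contains both p2 and ¬p2.
              branch 1.2.1.2 (add p2):
                ○ open, literals {p2=true, p4=false}.
          branch 1.2.2 (add ¬(p4 ∧ (p6 → (p3 ∨ (p6 ↔ ¬p2))))):
            (p2 → p2): β-rule — branch into ¬p2  //  p2.
              branch 1.2.2.1 (add ¬p2):
                ¬(p4 ∧ (p6 → (p3 ∨ (p6 ↔ ¬p2)))): β-rule — branch into ¬p4  //  ¬(p6 → (p3 ∨ (p6 ↔ ¬p2))).
                  branch 1.2.2.1.1 (add ¬p4):
                    ○ open, literals {p2=false, p4=false}.
                  branch 1.2.2.1.2 (add ¬(p6 → (p3 ∨ (p6 ↔ ¬p2)))):
                    ¬(p6 → (p3 ∨ (p6 ↔ ¬p2))): α-rule — add p6, ¬(p3 ∨ (p6 ↔ ¬p2)).
                    ¬(p3 ∨ (p6 ↔ ¬p2)): α-rule — add ¬p3, ¬(p6 ↔ ¬p2).
                    ¬(p6 ↔ ¬p2): β-rule — branch into p6, ¬¬p2  //  ¬p6, ¬p2.
                      branch 1.2.2.1.2.1 (add p6, ¬¬p2):
                        × closes — contains both p2 and ¬p2.
                      branch 1.2.2.1.2.2 (add ¬p6, ¬p2):
                        × closes — contains both p6 and ¬p6.
              branch 1.2.2.2 (add p2):
                ¬(p4 ∧ (p6 → (p3 ∨ (p6 ↔ ¬p2)))): β-rule — branch into ¬p4  //  ¬(p6 → (p3 ∨ (p6 ↔ ¬p2))).
                  branch 1.2.2.2.1 (add ¬p4):
                    ○ open, literals {p2=true, p4=false}.
                  branch 1.2.2.2.2 (add ¬(p6 → (p3 ∨ (p6 ↔ ¬p2)))):
                    ¬(p6 → (p3 ∨ (p6 ↔ ¬p2))): α-rule — add p6, ¬(p3 ∨ (p6 ↔ ¬p2)).
                    ¬(p3 ∨ (p6 ↔ ¬p2)): α-rule — add ¬p3, ¬(p6 ↔ ¬p2).
                    ¬(p6 ↔ ¬p2): β-rule — branch into p6, ¬¬p2  //  ¬p6, ¬p2.
                      branch 1.2.2.2.2.1 (add p6, ¬¬p2):
                        ○ open, literals {p2=true, p3=false, p6=true}.
                      branch 1.2.2.2.2.2 (add ¬p6, ¬p2):
                        × closes — contains both p6 and ¬p6.
  branch 2 (add ¬(¬p5 → (p2 → p2)), ¬((p2 ∧ ¬p4) ∨ ¬(p4 ∧ (p6 → (p3 ∨ (p6 ↔ ¬p2)))))):
    ¬(¬p5 → (p2 → p2)): α-rule — add ¬p5, ¬(p2 → p2).
    ¬((p2 ∧ ¬p4) ∨ ¬(p4 ∧ (p6 → (p3 ∨ (p6 ↔ ¬p2))))): α-rule — add ¬(p2 ∧ ¬p4), ¬¬(p4 ∧ (p6 → (p3 ∨ (p6 ↔ ¬p2)))).
    ¬(p2 → p2): α-rule — add p2, ¬p2.
    × closes — contains both p2 and ¬p2.
6 branches closed, 7 open.
Each open branch fixes some atoms; the unmentioned ones are free. Counting distinct full assignments: branch {p2=true, p4=false, p5=true} (p6, p3, p1) contributes 8 new; branch {p4=false, p5=true} (p6, p3, p2, p1) contributes 8 new; branch {p2=true, p3=false, p5=true, p6=true} (p4, p1) contributes 2 new; branch {p2=true, p4=false} (p6, p3, p1, p5) contributes 8 new; branch {p2=false, p4=false} (p6, p3, p1, p5) contributes 8 new; branch {p2=true, p4=false} (p6, p3, p1, p5) contributes 0 new; branch {p2=true, p3=false, p6=true} (p4, p1, p5) contributes 2 new. Total: 36.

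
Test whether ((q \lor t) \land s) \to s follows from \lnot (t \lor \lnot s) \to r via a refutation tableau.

Yes

Initial set: {(\lnot (t \lor \lnot s) \to r); \lnot (((q \lor t) \land s) \to s)}.
\lnot (((q \lor t) \land s) \to s): α-rule — add ((q \lor t) \land s), \lnot s.
((q \lor t) \land s): α-rule — add (q \lor t), s.
× closes — contains both s and \lnot s.
All 1 branch closes.
Every branch closed, so the premises entail the conclusion.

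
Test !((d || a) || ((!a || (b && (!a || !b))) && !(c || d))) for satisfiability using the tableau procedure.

Initial set: {!((d || a) || ((!a || (b && (!a || !b))) && !(c || d)))}.
!((d || a) || ((!a || (b && (!a || !b))) && !(c || d))): α-rule — add !(d || a), !((!a || (b && (!a || !b))) && !(c || d)).
!(d || a): α-rule — add !d, !a.
!((!a || (b && (!a || !b))) && !(c || d)): β-rule — branch into !(!a || (b && (!a || !b)))  //  !!(c || d).
  branch 1 (add !(!a || (b && (!a || !b)))):
    !(!a || (b && (!a || !b))): α-rule — add !!a, !(b && (!a || !b)).
    × closes — contains both a and !a.
  branch 2 (add !!(c || d)):
    !!(c || d): β-rule — branch into c  //  d.
      branch 2.1 (add c):
        ○ open, literals {a=0, c=1, d=0}.
      branch 2.2 (add d):
        × closes — contains both d and !d.
2 branches closed, 1 open.
An open branch gives a satisfying assignment: a=0, c=1, d=0.

Satisfiable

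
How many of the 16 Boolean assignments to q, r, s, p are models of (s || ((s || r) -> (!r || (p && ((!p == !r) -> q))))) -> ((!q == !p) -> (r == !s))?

Initial set: {T ((s || ((s || r) -> (!r || (p && ((!p == !r) -> q))))) -> ((!q == !p) -> (r == !s)))}.
T ((s || ((s || r) -> (!r || (p && ((!p == !r) -> q))))) -> ((!q == !p) -> (r == !s))): β-rule — branch into F (s || ((s || r) -> (!r || (p && ((!p == !r) -> q)))))  //  T ((!q == !p) -> (r == !s)).
  branch 1 (add F (s || ((s || r) -> (!r || (p && ((!p == !r) -> q)))))):
    F (s || ((s || r) -> (!r || (p && ((!p == !r) -> q))))): α-rule — add F s, F ((s || r) -> (!r || (p && ((!p == !r) -> q)))).
    F ((s || r) -> (!r || (p && ((!p == !r) -> q)))): α-rule — add T (s || r), F (!r || (p && ((!p == !r) -> q))).
    F (!r || (p && ((!p == !r) -> q))): α-rule — add F !r, F (p && ((!p == !r) -> q)).
    T (s || r): β-rule — branch into T s  //  T r.
      branch 1.1 (add T s):
        × closes — contains both s and !s.
      branch 1.2 (add T r):
        F (p && ((!p == !r) -> q)): β-rule — branch into F p  //  F ((!p == !r) -> q).
          branch 1.2.1 (add F p):
            ○ open, literals {p=0, r=1, s=0}.
          branch 1.2.2 (add F ((!p == !r) -> q)):
            F ((!p == !r) -> q): α-rule — add T (!p == !r), F q.
            T (!p == !r): β-rule — branch into T !p, T !r  //  F !p, F !r.
              branch 1.2.2.1 (add T !p, T !r):
                × closes — contains both r and !r.
              branch 1.2.2.2 (add F !p, F !r):
                ○ open, literals {p=1, q=0, r=1, s=0}.
  branch 2 (add T ((!q == !p) -> (r == !s))):
    T ((!q == !p) -> (r == !s)): β-rule — branch into F (!q == !p)  //  T (r == !s).
      branch 2.1 (add F (!q == !p)):
        F (!q == !p): β-rule — branch into T !q, F !p  //  F !q, T !p.
          branch 2.1.1 (add T !q, F !p):
            ○ open, literals {p=1, q=0}.
          branch 2.1.2 (add F !q, T !p):
            ○ open, literals {p=0, q=1}.
      branch 2.2 (add T (r == !s)):
        T (r == !s): β-rule — branch into T r, T !s  //  F r, F !s.
          branch 2.2.1 (add T r, T !s):
            ○ open, literals {r=1, s=0}.
          branch 2.2.2 (add F r, F !s):
            ○ open, literals {r=0, s=1}.
2 branches closed, 6 open.
Each open branch fixes some atoms; the unmentioned ones are free. Counting distinct full assignments: branch {p=0, r=1, s=0} (q) contributes 2 new; branch {p=1, q=0, r=1, s=0} (none free) contributes 1 new; branch {p=1, q=0} (r, s) contributes 3 new; branch {p=0, q=1} (r, s) contributes 3 new; branch {r=1, s=0} (q, p) contributes 1 new; branch {r=0, s=1} (q, p) contributes 2 new. Total: 12.

12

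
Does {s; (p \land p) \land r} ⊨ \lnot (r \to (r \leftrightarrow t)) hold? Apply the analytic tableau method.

Initial set: {T s; T ((p \land p) \land r); F \lnot (r \to (r \leftrightarrow t))}.
T ((p \land p) \land r): α-rule — add T (p \land p), T r.
T (p \land p): α-rule — add T p, T p.
F \lnot (r \to (r \leftrightarrow t)): β-rule — branch into F r  //  T (r \leftrightarrow t).
  branch 1 (add F r):
    × closes — contains both r and \lnot r.
  branch 2 (add T (r \leftrightarrow t)):
    T (r \leftrightarrow t): β-rule — branch into T r, T t  //  F r, F t.
      branch 2.1 (add T r, T t):
        ○ open, literals {p=true, r=true, s=true, t=true}.
      branch 2.2 (add F r, F t):
        × closes — contains both r and \lnot r.
2 branches closed, 1 open.
An open branch gives a countermodel: p=true, r=true, s=true, t=true (unmentioned atoms arbitrary); the premises hold there but the conclusion fails.

No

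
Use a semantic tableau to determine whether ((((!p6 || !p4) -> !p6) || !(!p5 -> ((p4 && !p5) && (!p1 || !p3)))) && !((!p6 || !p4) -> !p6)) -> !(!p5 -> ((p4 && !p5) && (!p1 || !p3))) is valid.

Valid

Assume the negation and expand:
Initial set: {!(((((!p6 || !p4) -> !p6) || !(!p5 -> ((p4 && !p5) && (!p1 || !p3)))) && !((!p6 || !p4) -> !p6)) -> !(!p5 -> ((p4 && !p5) && (!p1 || !p3))))}.
!(((((!p6 || !p4) -> !p6) || !(!p5 -> ((p4 && !p5) && (!p1 || !p3)))) && !((!p6 || !p4) -> !p6)) -> !(!p5 -> ((p4 && !p5) && (!p1 || !p3)))): α-rule — add ((((!p6 || !p4) -> !p6) || !(!p5 -> ((p4 && !p5) && (!p1 || !p3)))) && !((!p6 || !p4) -> !p6)), !!(!p5 -> ((p4 && !p5) && (!p1 || !p3))).
((((!p6 || !p4) -> !p6) || !(!p5 -> ((p4 && !p5) && (!p1 || !p3)))) && !((!p6 || !p4) -> !p6)): α-rule — add (((!p6 || !p4) -> !p6) || !(!p5 -> ((p4 && !p5) && (!p1 || !p3)))), !((!p6 || !p4) -> !p6).
!((!p6 || !p4) -> !p6): α-rule — add (!p6 || !p4), !!p6.
!!(!p5 -> ((p4 && !p5) && (!p1 || !p3))): β-rule — branch into !!p5  //  ((p4 && !p5) && (!p1 || !p3)).
  branch 1 (add !!p5):
    (((!p6 || !p4) -> !p6) || !(!p5 -> ((p4 && !p5) && (!p1 || !p3)))): β-rule — branch into ((!p6 || !p4) -> !p6)  //  !(!p5 -> ((p4 && !p5) && (!p1 || !p3))).
      branch 1.1 (add ((!p6 || !p4) -> !p6)):
        (!p6 || !p4): β-rule — branch into !p6  //  !p4.
          branch 1.1.1 (add !p6):
            × closes — contains both p6 and !p6.
          branch 1.1.2 (add !p4):
            ((!p6 || !p4) -> !p6): β-rule — branch into !(!p6 || !p4)  //  !p6.
              branch 1.1.2.1 (add !(!p6 || !p4)):
                !(!p6 || !p4): α-rule — add !!p6, !!p4.
                × closes — contains both p4 and !p4.
              branch 1.1.2.2 (add !p6):
                × closes — contains both p6 and !p6.
      branch 1.2 (add !(!p5 -> ((p4 && !p5) && (!p1 || !p3)))):
        !(!p5 -> ((p4 && !p5) && (!p1 || !p3))): α-rule — add !p5, !((p4 && !p5) && (!p1 || !p3)).
        × closes — contains both p5 and !p5.
  branch 2 (add ((p4 && !p5) && (!p1 || !p3))):
    ((p4 && !p5) && (!p1 || !p3)): α-rule — add (p4 && !p5), (!p1 || !p3).
    (p4 && !p5): α-rule — add p4, !p5.
    (((!p6 || !p4) -> !p6) || !(!p5 -> ((p4 && !p5) && (!p1 || !p3)))): β-rule — branch into ((!p6 || !p4) -> !p6)  //  !(!p5 -> ((p4 && !p5) && (!p1 || !p3))).
      branch 2.1 (add ((!p6 || !p4) -> !p6)):
        (!p6 || !p4): β-rule — branch into !p6  //  !p4.
          branch 2.1.1 (add !p6):
            × closes — contains both p6 and !p6.
          branch 2.1.2 (add !p4):
            × closes — contains both p4 and !p4.
      branch 2.2 (add !(!p5 -> ((p4 && !p5) && (!p1 || !p3)))):
        !(!p5 -> ((p4 && !p5) && (!p1 || !p3))): α-rule — add !p5, !((p4 && !p5) && (!p1 || !p3)).
        (!p6 || !p4): β-rule — branch into !p6  //  !p4.
          branch 2.2.1 (add !p6):
            × closes — contains both p6 and !p6.
          branch 2.2.2 (add !p4):
            × closes — contains both p4 and !p4.
All 8 branches close.
Every branch closed, so the negation is unsatisfiable and the formula is valid.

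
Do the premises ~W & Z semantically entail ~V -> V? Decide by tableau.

No

Initial set: {(~W & Z); ~(~V -> V)}.
(~W & Z): α-rule — add ~W, Z.
~(~V -> V): α-rule — add ~V, ~V.
○ open, literals {V=F, W=F, Z=T}.
0 branches closed, 1 open.
An open branch gives a countermodel: V=F, W=F, Z=T (unmentioned atoms arbitrary); the premises hold there but the conclusion fails.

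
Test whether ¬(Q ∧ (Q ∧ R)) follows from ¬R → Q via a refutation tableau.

No

Initial set: {(¬R → Q); ¬¬(Q ∧ (Q ∧ R))}.
¬¬(Q ∧ (Q ∧ R)): α-rule — add Q, (Q ∧ R).
(Q ∧ R): α-rule — add Q, R.
(¬R → Q): β-rule — branch into ¬¬R  //  Q.
  branch 1 (add ¬¬R):
    ○ open, literals {Q=T, R=T}.
  branch 2 (add Q):
    ○ open, literals {Q=T, R=T}.
0 branches closed, 2 open.
An open branch gives a countermodel: Q=T, R=T (unmentioned atoms arbitrary); the premises hold there but the conclusion fails.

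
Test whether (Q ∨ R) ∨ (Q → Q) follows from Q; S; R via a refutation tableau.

Initial set: {Q; S; R; ¬((Q ∨ R) ∨ (Q → Q))}.
¬((Q ∨ R) ∨ (Q → Q)): α-rule — add ¬(Q ∨ R), ¬(Q → Q).
¬(Q ∨ R): α-rule — add ¬Q, ¬R.
× closes — contains both Q and ¬Q.
All 1 branch closes.
Every branch closed, so the premises entail the conclusion.

Yes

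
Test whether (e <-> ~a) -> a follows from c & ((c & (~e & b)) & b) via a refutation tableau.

Yes

Initial set: {T (c & ((c & (~e & b)) & b)); F ((e <-> ~a) -> a)}.
T (c & ((c & (~e & b)) & b)): α-rule — add T c, T ((c & (~e & b)) & b).
F ((e <-> ~a) -> a): α-rule — add T (e <-> ~a), F a.
T ((c & (~e & b)) & b): α-rule — add T (c & (~e & b)), T b.
T (c & (~e & b)): α-rule — add T c, T (~e & b).
T (~e & b): α-rule — add T ~e, T b.
T (e <-> ~a): β-rule — branch into T e, T ~a  //  F e, F ~a.
  branch 1 (add T e, T ~a):
    × closes — contains both e and ~e.
  branch 2 (add F e, F ~a):
    × closes — contains both a and ~a.
All 2 branches close.
Every branch closed, so the premises entail the conclusion.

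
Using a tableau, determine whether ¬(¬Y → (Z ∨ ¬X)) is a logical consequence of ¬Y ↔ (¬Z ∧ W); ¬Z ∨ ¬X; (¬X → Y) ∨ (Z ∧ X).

No

Initial set: {(¬Y ↔ (¬Z ∧ W)); (¬Z ∨ ¬X); ((¬X → Y) ∨ (Z ∧ X)); ¬¬(¬Y → (Z ∨ ¬X))}.
(¬Y ↔ (¬Z ∧ W)): β-rule — branch into ¬Y, (¬Z ∧ W)  //  ¬¬Y, ¬(¬Z ∧ W).
  branch 1 (add ¬Y, (¬Z ∧ W)):
    (¬Z ∧ W): α-rule — add ¬Z, W.
    (¬Z ∨ ¬X): β-rule — branch into ¬Z  //  ¬X.
      branch 1.1 (add ¬Z):
        ((¬X → Y) ∨ (Z ∧ X)): β-rule — branch into (¬X → Y)  //  (Z ∧ X).
          branch 1.1.1 (add (¬X → Y)):
            ¬¬(¬Y → (Z ∨ ¬X)): β-rule — branch into ¬¬Y  //  (Z ∨ ¬X).
              branch 1.1.1.1 (add ¬¬Y):
                × closes — contains both Y and ¬Y.
              branch 1.1.1.2 (add (Z ∨ ¬X)):
                (¬X → Y): β-rule — branch into ¬¬X  //  Y.
                  branch 1.1.1.2.1 (add ¬¬X):
                    (Z ∨ ¬X): β-rule — branch into Z  //  ¬X.
                      branch 1.1.1.2.1.1 (add Z):
                        × closes — contains both Z and ¬Z.
                      branch 1.1.1.2.1.2 (add ¬X):
                        × closes — contains both X and ¬X.
                  branch 1.1.1.2.2 (add Y):
                    × closes — contains both Y and ¬Y.
          branch 1.1.2 (add (Z ∧ X)):
            (Z ∧ X): α-rule — add Z, X.
            × closes — contains both Z and ¬Z.
      branch 1.2 (add ¬X):
        ((¬X → Y) ∨ (Z ∧ X)): β-rule — branch into (¬X → Y)  //  (Z ∧ X).
          branch 1.2.1 (add (¬X → Y)):
            ¬¬(¬Y → (Z ∨ ¬X)): β-rule — branch into ¬¬Y  //  (Z ∨ ¬X).
              branch 1.2.1.1 (add ¬¬Y):
                × closes — contains both Y and ¬Y.
              branch 1.2.1.2 (add (Z ∨ ¬X)):
                (¬X → Y): β-rule — branch into ¬¬X  //  Y.
                  branch 1.2.1.2.1 (add ¬¬X):
                    × closes — contains both X and ¬X.
                  branch 1.2.1.2.2 (add Y):
                    × closes — contains both Y and ¬Y.
          branch 1.2.2 (add (Z ∧ X)):
            (Z ∧ X): α-rule — add Z, X.
            × closes — contains both Z and ¬Z.
  branch 2 (add ¬¬Y, ¬(¬Z ∧ W)):
    (¬Z ∨ ¬X): β-rule — branch into ¬Z  //  ¬X.
      branch 2.1 (add ¬Z):
        ((¬X → Y) ∨ (Z ∧ X)): β-rule — branch into (¬X → Y)  //  (Z ∧ X).
          branch 2.1.1 (add (¬X → Y)):
            ¬¬(¬Y → (Z ∨ ¬X)): β-rule — branch into ¬¬Y  //  (Z ∨ ¬X).
              branch 2.1.1.1 (add ¬¬Y):
                ¬(¬Z ∧ W): β-rule — branch into ¬¬Z  //  ¬W.
                  branch 2.1.1.1.1 (add ¬¬Z):
                    × closes — contains both Z and ¬Z.
                  branch 2.1.1.1.2 (add ¬W):
                    (¬X → Y): β-rule — branch into ¬¬X  //  Y.
                      branch 2.1.1.1.2.1 (add ¬¬X):
                        ○ open, literals {W=F, X=T, Y=T, Z=F}.
                      branch 2.1.1.1.2.2 (add Y):
                        ○ open, literals {W=F, Y=T, Z=F}.
              branch 2.1.1.2 (add (Z ∨ ¬X)):
                ¬(¬Z ∧ W): β-rule — branch into ¬¬Z  //  ¬W.
                  branch 2.1.1.2.1 (add ¬¬Z):
                    × closes — contains both Z and ¬Z.
                  branch 2.1.1.2.2 (add ¬W):
                    (¬X → Y): β-rule — branch into ¬¬X  //  Y.
                      branch 2.1.1.2.2.1 (add ¬¬X):
                        (Z ∨ ¬X): β-rule — branch into Z  //  ¬X.
                          branch 2.1.1.2.2.1.1 (add Z):
                            × closes — contains both Z and ¬Z.
                          branch 2.1.1.2.2.1.2 (add ¬X):
                            × closes — contains both X and ¬X.
                      branch 2.1.1.2.2.2 (add Y):
                        (Z ∨ ¬X): β-rule — branch into Z  //  ¬X.
                          branch 2.1.1.2.2.2.1 (add Z):
                            × closes — contains both Z and ¬Z.
                          branch 2.1.1.2.2.2.2 (add ¬X):
                            ○ open, literals {W=F, X=F, Y=T, Z=F}.
          branch 2.1.2 (add (Z ∧ X)):
            (Z ∧ X): α-rule — add Z, X.
            × closes — contains both Z and ¬Z.
      branch 2.2 (add ¬X):
        ((¬X → Y) ∨ (Z ∧ X)): β-rule — branch into (¬X → Y)  //  (Z ∧ X).
          branch 2.2.1 (add (¬X → Y)):
            ¬¬(¬Y → (Z ∨ ¬X)): β-rule — branch into ¬¬Y  //  (Z ∨ ¬X).
              branch 2.2.1.1 (add ¬¬Y):
                ¬(¬Z ∧ W): β-rule — branch into ¬¬Z  //  ¬W.
                  branch 2.2.1.1.1 (add ¬¬Z):
                    (¬X → Y): β-rule — branch into ¬¬X  //  Y.
                      branch 2.2.1.1.1.1 (add ¬¬X):
                        × closes — contains both X and ¬X.
                      branch 2.2.1.1.1.2 (add Y):
                        ○ open, literals {X=F, Y=T, Z=T}.
                  branch 2.2.1.1.2 (add ¬W):
                    (¬X → Y): β-rule — branch into ¬¬X  //  Y.
                      branch 2.2.1.1.2.1 (add ¬¬X):
                        × closes — contains both X and ¬X.
                      branch 2.2.1.1.2.2 (add Y):
                        ○ open, literals {W=F, X=F, Y=T}.
              branch 2.2.1.2 (add (Z ∨ ¬X)):
                ¬(¬Z ∧ W): β-rule — branch into ¬¬Z  //  ¬W.
                  branch 2.2.1.2.1 (add ¬¬Z):
                    (¬X → Y): β-rule — branch into ¬¬X  //  Y.
                      branch 2.2.1.2.1.1 (add ¬¬X):
                        × closes — contains both X and ¬X.
                      branch 2.2.1.2.1.2 (add Y):
                        (Z ∨ ¬X): β-rule — branch into Z  //  ¬X.
                          branch 2.2.1.2.1.2.1 (add Z):
                            ○ open, literals {X=F, Y=T, Z=T}.
                          branch 2.2.1.2.1.2.2 (add ¬X):
                            ○ open, literals {X=F, Y=T, Z=T}.
                  branch 2.2.1.2.2 (add ¬W):
                    (¬X → Y): β-rule — branch into ¬¬X  //  Y.
                      branch 2.2.1.2.2.1 (add ¬¬X):
                        × closes — contains both X and ¬X.
                      branch 2.2.1.2.2.2 (add Y):
                        (Z ∨ ¬X): β-rule — branch into Z  //  ¬X.
                          branch 2.2.1.2.2.2.1 (add Z):
                            ○ open, literals {W=F, X=F, Y=T, Z=T}.
                          branch 2.2.1.2.2.2.2 (add ¬X):
                            ○ open, literals {W=F, X=F, Y=T}.
          branch 2.2.2 (add (Z ∧ X)):
            (Z ∧ X): α-rule — add Z, X.
            × closes — contains both X and ¬X.
20 branches closed, 9 open.
An open branch gives a countermodel: W=F, X=T, Y=T, Z=F (unmentioned atoms arbitrary); the premises hold there but the conclusion fails.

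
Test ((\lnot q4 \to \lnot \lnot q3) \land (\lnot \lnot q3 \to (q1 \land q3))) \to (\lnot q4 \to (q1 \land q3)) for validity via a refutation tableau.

Valid

Assume the negation and expand:
Initial set: {F (((\lnot q4 \to \lnot \lnot q3) \land (\lnot \lnot q3 \to (q1 \land q3))) \to (\lnot q4 \to (q1 \land q3)))}.
F (((\lnot q4 \to \lnot \lnot q3) \land (\lnot \lnot q3 \to (q1 \land q3))) \to (\lnot q4 \to (q1 \land q3))): α-rule — add T ((\lnot q4 \to \lnot \lnot q3) \land (\lnot \lnot q3 \to (q1 \land q3))), F (\lnot q4 \to (q1 \land q3)).
T ((\lnot q4 \to \lnot \lnot q3) \land (\lnot \lnot q3 \to (q1 \land q3))): α-rule — add T (\lnot q4 \to \lnot \lnot q3), T (\lnot \lnot q3 \to (q1 \land q3)).
F (\lnot q4 \to (q1 \land q3)): α-rule — add T \lnot q4, F (q1 \land q3).
T (\lnot q4 \to \lnot \lnot q3): β-rule — branch into F \lnot q4  //  T \lnot \lnot q3.
  branch 1 (add F \lnot q4):
    × closes — contains both q4 and \lnot q4.
  branch 2 (add T \lnot \lnot q3):
    T \lnot \lnot q3: drop double negation, giving T q3.
    T (\lnot \lnot q3 \to (q1 \land q3)): β-rule — branch into F \lnot \lnot q3  //  T (q1 \land q3).
      branch 2.1 (add F \lnot \lnot q3):
        F \lnot \lnot q3: drop double negation, giving F q3.
        × closes — contains both q3 and \lnot q3.
      branch 2.2 (add T (q1 \land q3)):
        T (q1 \land q3): α-rule — add T q1, T q3.
        F (q1 \land q3): β-rule — branch into F q1  //  F q3.
          branch 2.2.1 (add F q1):
            × closes — contains both q1 and \lnot q1.
          branch 2.2.2 (add F q3):
            × closes — contains both q3 and \lnot q3.
All 4 branches close.
Every branch closed, so the negation is unsatisfiable and the formula is valid.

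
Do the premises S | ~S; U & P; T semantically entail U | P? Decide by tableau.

Initial set: {(S | ~S); (U & P); T; ~(U | P)}.
(U & P): α-rule — add U, P.
~(U | P): α-rule — add ~U, ~P.
× closes — contains both U and ~U.
All 1 branch closes.
Every branch closed, so the premises entail the conclusion.

Yes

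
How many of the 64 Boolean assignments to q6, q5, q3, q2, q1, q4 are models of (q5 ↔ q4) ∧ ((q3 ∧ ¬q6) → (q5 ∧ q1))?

Initial set: {T ((q5 ↔ q4) ∧ ((q3 ∧ ¬q6) → (q5 ∧ q1)))}.
T ((q5 ↔ q4) ∧ ((q3 ∧ ¬q6) → (q5 ∧ q1))): α-rule — add T (q5 ↔ q4), T ((q3 ∧ ¬q6) → (q5 ∧ q1)).
T (q5 ↔ q4): β-rule — branch into T q5, T q4  //  F q5, F q4.
  branch 1 (add T q5, T q4):
    T ((q3 ∧ ¬q6) → (q5 ∧ q1)): β-rule — branch into F (q3 ∧ ¬q6)  //  T (q5 ∧ q1).
      branch 1.1 (add F (q3 ∧ ¬q6)):
        F (q3 ∧ ¬q6): β-rule — branch into F q3  //  F ¬q6.
          branch 1.1.1 (add F q3):
            ○ open, literals {q3=0, q4=1, q5=1}.
          branch 1.1.2 (add F ¬q6):
            ○ open, literals {q4=1, q5=1, q6=1}.
      branch 1.2 (add T (q5 ∧ q1)):
        T (q5 ∧ q1): α-rule — add T q5, T q1.
        ○ open, literals {q1=1, q4=1, q5=1}.
  branch 2 (add F q5, F q4):
    T ((q3 ∧ ¬q6) → (q5 ∧ q1)): β-rule — branch into F (q3 ∧ ¬q6)  //  T (q5 ∧ q1).
      branch 2.1 (add F (q3 ∧ ¬q6)):
        F (q3 ∧ ¬q6): β-rule — branch into F q3  //  F ¬q6.
          branch 2.1.1 (add F q3):
            ○ open, literals {q3=0, q4=0, q5=0}.
          branch 2.1.2 (add F ¬q6):
            ○ open, literals {q4=0, q5=0, q6=1}.
      branch 2.2 (add T (q5 ∧ q1)):
        T (q5 ∧ q1): α-rule — add T q5, T q1.
        × closes — contains both q5 and ¬q5.
1 branch closed, 5 open.
Each open branch fixes some atoms; the unmentioned ones are free. Counting distinct full assignments: branch {q3=0, q4=1, q5=1} (q6, q2, q1) contributes 8 new; branch {q4=1, q5=1, q6=1} (q3, q2, q1) contributes 4 new; branch {q1=1, q4=1, q5=1} (q6, q3, q2) contributes 2 new; branch {q3=0, q4=0, q5=0} (q6, q2, q1) contributes 8 new; branch {q4=0, q5=0, q6=1} (q3, q2, q1) contributes 4 new. Total: 26.

26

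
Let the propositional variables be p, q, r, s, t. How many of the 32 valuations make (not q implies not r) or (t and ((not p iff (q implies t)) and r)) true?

26

Initial set: {((not q implies not r) or (t and ((not p iff (q implies t)) and r)))}.
((not q implies not r) or (t and ((not p iff (q implies t)) and r))): β-rule — branch into (not q implies not r)  //  (t and ((not p iff (q implies t)) and r)).
  branch 1 (add (not q implies not r)):
    (not q implies not r): β-rule — branch into not not q  //  not r.
      branch 1.1 (add not not q):
        ○ open, literals {q=true}.
      branch 1.2 (add not r):
        ○ open, literals {r=false}.
  branch 2 (add (t and ((not p iff (q implies t)) and r))):
    (t and ((not p iff (q implies t)) and r)): α-rule — add t, ((not p iff (q implies t)) and r).
    ((not p iff (q implies t)) and r): α-rule — add (not p iff (q implies t)), r.
    (not p iff (q implies t)): β-rule — branch into not p, (q implies t)  //  not not p, not (q implies t).
      branch 2.1 (add not p, (q implies t)):
        (q implies t): β-rule — branch into not q  //  t.
          branch 2.1.1 (add not q):
            ○ open, literals {p=false, q=false, r=true, t=true}.
          branch 2.1.2 (add t):
            ○ open, literals {p=false, r=true, t=true}.
      branch 2.2 (add not not p, not (q implies t)):
        not (q implies t): α-rule — add q, not t.
        × closes — contains both t and not t.
1 branch closed, 4 open.
Each open branch fixes some atoms; the unmentioned ones are free. Counting distinct full assignments: branch {q=true} (p, r, s, t) contributes 16 new; branch {r=false} (p, q, s, t) contributes 8 new; branch {p=false, q=false, r=true, t=true} (s) contributes 2 new; branch {p=false, r=true, t=true} (q, s) contributes 0 new. Total: 26.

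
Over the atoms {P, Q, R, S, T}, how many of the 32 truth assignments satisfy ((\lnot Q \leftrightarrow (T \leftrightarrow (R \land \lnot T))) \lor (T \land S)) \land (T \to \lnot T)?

8

Initial set: {T (((\lnot Q \leftrightarrow (T \leftrightarrow (R \land \lnot T))) \lor (T \land S)) \land (T \to \lnot T))}.
T (((\lnot Q \leftrightarrow (T \leftrightarrow (R \land \lnot T))) \lor (T \land S)) \land (T \to \lnot T)): α-rule — add T ((\lnot Q \leftrightarrow (T \leftrightarrow (R \land \lnot T))) \lor (T \land S)), T (T \to \lnot T).
T ((\lnot Q \leftrightarrow (T \leftrightarrow (R \land \lnot T))) \lor (T \land S)): β-rule — branch into T (\lnot Q \leftrightarrow (T \leftrightarrow (R \land \lnot T)))  //  T (T \land S).
  branch 1 (add T (\lnot Q \leftrightarrow (T \leftrightarrow (R \land \lnot T)))):
    T (T \to \lnot T): β-rule — branch into F T  //  T \lnot T.
      branch 1.1 (add F T):
        T (\lnot Q \leftrightarrow (T \leftrightarrow (R \land \lnot T))): β-rule — branch into T \lnot Q, T (T \leftrightarrow (R \land \lnot T))  //  F \lnot Q, F (T \leftrightarrow (R \land \lnot T)).
          branch 1.1.1 (add T \lnot Q, T (T \leftrightarrow (R \land \lnot T))):
            T (T \leftrightarrow (R \land \lnot T)): β-rule — branch into T T, T (R \land \lnot T)  //  F T, F (R \land \lnot T).
              branch 1.1.1.1 (add T T, T (R \land \lnot T)):
                × closes — contains both T and \lnot T.
              branch 1.1.1.2 (add F T, F (R \land \lnot T)):
                F (R \land \lnot T): β-rule — branch into F R  //  F \lnot T.
                  branch 1.1.1.2.1 (add F R):
                    ○ open, literals {Q=0, R=0, T=0}.
                  branch 1.1.1.2.2 (add F \lnot T):
                    × closes — contains both T and \lnot T.
          branch 1.1.2 (add F \lnot Q, F (T \leftrightarrow (R \land \lnot T))):
            F (T \leftrightarrow (R \land \lnot T)): β-rule — branch into T T, F (R \land \lnot T)  //  F T, T (R \land \lnot T).
              branch 1.1.2.1 (add T T, F (R \land \lnot T)):
                × closes — contains both T and \lnot T.
              branch 1.1.2.2 (add F T, T (R \land \lnot T)):
                T (R \land \lnot T): α-rule — add T R, T \lnot T.
                ○ open, literals {Q=1, R=1, T=0}.
      branch 1.2 (add T \lnot T):
        T (\lnot Q \leftrightarrow (T \leftrightarrow (R \land \lnot T))): β-rule — branch into T \lnot Q, T (T \leftrightarrow (R \land \lnot T))  //  F \lnot Q, F (T \leftrightarrow (R \land \lnot T)).
          branch 1.2.1 (add T \lnot Q, T (T \leftrightarrow (R \land \lnot T))):
            T (T \leftrightarrow (R \land \lnot T)): β-rule — branch into T T, T (R \land \lnot T)  //  F T, F (R \land \lnot T).
              branch 1.2.1.1 (add T T, T (R \land \lnot T)):
                × closes — contains both T and \lnot T.
              branch 1.2.1.2 (add F T, F (R \land \lnot T)):
                F (R \land \lnot T): β-rule — branch into F R  //  F \lnot T.
                  branch 1.2.1.2.1 (add F R):
                    ○ open, literals {Q=0, R=0, T=0}.
                  branch 1.2.1.2.2 (add F \lnot T):
                    × closes — contains both T and \lnot T.
          branch 1.2.2 (add F \lnot Q, F (T \leftrightarrow (R \land \lnot T))):
            F (T \leftrightarrow (R \land \lnot T)): β-rule — branch into T T, F (R \land \lnot T)  //  F T, T (R \land \lnot T).
              branch 1.2.2.1 (add T T, F (R \land \lnot T)):
                × closes — contains both T and \lnot T.
              branch 1.2.2.2 (add F T, T (R \land \lnot T)):
                T (R \land \lnot T): α-rule — add T R, T \lnot T.
                ○ open, literals {Q=1, R=1, T=0}.
  branch 2 (add T (T \land S)):
    T (T \land S): α-rule — add T T, T S.
    T (T \to \lnot T): β-rule — branch into F T  //  T \lnot T.
      branch 2.1 (add F T):
        × closes — contains both T and \lnot T.
      branch 2.2 (add T \lnot T):
        × closes — contains both T and \lnot T.
8 branches closed, 4 open.
Each open branch fixes some atoms; the unmentioned ones are free. Counting distinct full assignments: branch {Q=0, R=0, T=0} (P, S) contributes 4 new; branch {Q=1, R=1, T=0} (P, S) contributes 4 new; branch {Q=0, R=0, T=0} (P, S) contributes 0 new; branch {Q=1, R=1, T=0} (P, S) contributes 0 new. Total: 8.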